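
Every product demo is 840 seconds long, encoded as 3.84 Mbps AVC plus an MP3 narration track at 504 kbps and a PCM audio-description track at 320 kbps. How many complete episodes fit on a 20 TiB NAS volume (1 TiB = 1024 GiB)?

Audio total: 504 + 320 = 824 kbps = 0.824 Mbps.
Total bitrate: 4.664 Mbps.
Per item: 4.664 Mbps × 840 s = 3,918 Mb = 489.7 MB.
Capacity: 20 TiB = 175,921,860 Mb; 44903.68 items → 44903 complete.

44903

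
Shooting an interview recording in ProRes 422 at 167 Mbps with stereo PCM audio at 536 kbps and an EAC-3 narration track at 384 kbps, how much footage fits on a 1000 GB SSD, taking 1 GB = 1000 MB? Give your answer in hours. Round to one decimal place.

Audio total: 536 + 384 = 920 kbps = 0.920 Mbps.
Total bitrate: 167 + 0.920 = 167.920 Mbps.
Capacity: 1000 GB = 8,000,000 Mb.
Recording time: 8,000,000 / 167.920 = 47,642 s ≈ 13.2 hours.

13.2 hours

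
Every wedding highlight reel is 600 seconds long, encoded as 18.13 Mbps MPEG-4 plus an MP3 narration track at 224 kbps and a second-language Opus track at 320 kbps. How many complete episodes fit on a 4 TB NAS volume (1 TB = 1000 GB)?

2856

Audio total: 224 + 320 = 544 kbps = 0.544 Mbps.
Total bitrate: 18.674 Mbps.
Per item: 18.674 Mbps × 600 s = 11,204 Mb = 1,401 MB.
Capacity: 4 TB = 32,000,000 Mb; 2856.02 items → 2856 complete.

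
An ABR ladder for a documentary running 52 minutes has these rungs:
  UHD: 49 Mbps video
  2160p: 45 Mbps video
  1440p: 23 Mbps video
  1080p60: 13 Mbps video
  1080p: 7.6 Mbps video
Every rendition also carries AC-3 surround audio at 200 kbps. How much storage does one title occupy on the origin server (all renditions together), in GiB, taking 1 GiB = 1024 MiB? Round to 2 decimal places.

50.34 GiB

52 min = 3120 s
Audio: 200 kbps = 0.200 Mbps.
Sum of rendition bitrates: (49+0.200) + (45+0.200) + (23+0.200) + (13+0.200) + (7.6+0.200) = 138.600 Mbps.
× 3120 s = 432,432 Mb = 54,054 MB = 50.34 GiB.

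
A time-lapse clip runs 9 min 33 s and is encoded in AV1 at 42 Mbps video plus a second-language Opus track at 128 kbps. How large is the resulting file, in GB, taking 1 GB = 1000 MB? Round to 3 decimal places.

9 min 33 s = 573 s
Audio: 128 kbps = 0.128 Mbps.
Total bitrate: 42 + 0.128 = 42.128 Mbps.
Stream data: 42.128 Mbps × 573 s = 24139.3 Mb.
24,139 Mb ÷ 8 = 3,017 MB → 3.017 GB.

3.017 GB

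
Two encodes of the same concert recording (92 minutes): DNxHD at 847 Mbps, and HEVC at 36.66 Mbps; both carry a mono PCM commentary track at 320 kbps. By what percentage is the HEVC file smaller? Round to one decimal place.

92 min = 5520 s
Audio: 320 kbps = 0.320 Mbps.
DNxHD: 847.320 Mbps × 5520 s = 4677206.4 Mb = 544.498 GiB.
HEVC: 36.980 Mbps × 5520 s = 204129.6 Mb = 23.764 GiB.
Reduction: (1 − 23.764/544.498) × 100 = 95.64%.

95.6%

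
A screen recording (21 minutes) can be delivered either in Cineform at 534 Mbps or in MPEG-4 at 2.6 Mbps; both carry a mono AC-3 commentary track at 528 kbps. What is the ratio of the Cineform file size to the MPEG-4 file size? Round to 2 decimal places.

21 min = 1260 s
Audio: 528 kbps = 0.528 Mbps.
Cineform: 534.528 Mbps × 1260 s = 673505.3 Mb = 84.188 GB.
MPEG-4: 3.128 Mbps × 1260 s = 3941.3 Mb = 0.493 GB.
Ratio: 84.188 / 0.493 = 170.885.

170.88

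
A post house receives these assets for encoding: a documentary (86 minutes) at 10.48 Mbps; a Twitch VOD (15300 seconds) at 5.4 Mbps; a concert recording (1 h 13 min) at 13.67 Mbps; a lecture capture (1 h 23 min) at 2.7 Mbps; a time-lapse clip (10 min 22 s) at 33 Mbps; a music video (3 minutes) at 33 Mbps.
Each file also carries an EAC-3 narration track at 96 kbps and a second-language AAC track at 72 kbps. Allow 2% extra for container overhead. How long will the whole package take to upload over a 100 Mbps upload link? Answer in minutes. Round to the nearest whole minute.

Audio total: 96 + 72 = 168 kbps = 0.168 Mbps.
documentary: 10.648 Mbps × 5160 s × 1.02 = 56042.6 Mb
Twitch VOD: 5.568 Mbps × 15300 s × 1.02 = 86894.2 Mb
concert recording: 13.838 Mbps × 4380 s × 1.02 = 61822.6 Mb
lecture capture: 2.868 Mbps × 4980 s × 1.02 = 14568.3 Mb
time-lapse clip: 33.168 Mbps × 622 s × 1.02 = 21043.1 Mb
music video: 33.168 Mbps × 180 s × 1.02 = 6089.6 Mb
Total: 246460.5 Mb = 30807.6 MB.
At 100 Mbps: 246460.5 / 100 = 2465 s ≈ 41.1 minutes.

41 minutes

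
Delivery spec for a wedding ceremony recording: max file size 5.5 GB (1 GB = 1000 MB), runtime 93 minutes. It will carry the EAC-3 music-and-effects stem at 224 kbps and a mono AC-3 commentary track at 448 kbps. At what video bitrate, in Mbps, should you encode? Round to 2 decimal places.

Budget: 5.5 GB = 44000.0 Mb.
93 min = 5580 s
Total bitrate budget: 44000.0 Mb / 5580 s = 7.885 Mbps.
Audio total: 224 + 448 = 672 kbps = 0.672 Mbps.
Video: 7.885 − 0.672 = 7.213 Mbps.

7.21 Mbps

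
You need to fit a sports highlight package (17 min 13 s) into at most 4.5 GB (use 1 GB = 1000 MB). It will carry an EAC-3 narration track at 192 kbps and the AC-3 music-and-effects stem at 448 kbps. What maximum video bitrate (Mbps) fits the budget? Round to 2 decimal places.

34.21 Mbps

Budget: 4.5 GB = 36000.0 Mb.
17 min 13 s = 1033 s
Total bitrate budget: 36000.0 Mb / 1033 s = 34.850 Mbps.
Audio total: 192 + 448 = 640 kbps = 0.640 Mbps.
Video: 34.850 − 0.640 = 34.210 Mbps.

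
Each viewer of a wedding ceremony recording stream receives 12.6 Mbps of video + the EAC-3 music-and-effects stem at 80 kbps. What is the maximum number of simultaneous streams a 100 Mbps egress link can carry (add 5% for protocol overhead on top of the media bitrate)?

7

Audio: 80 kbps = 0.080 Mbps.
Per-viewer media rate: 12.680 Mbps.
On the wire with 5% overhead: 13.314 Mbps.
100 Mbps = 100.0 Mbps; 100.0 / 13.314 = 7.51 → 7 viewers.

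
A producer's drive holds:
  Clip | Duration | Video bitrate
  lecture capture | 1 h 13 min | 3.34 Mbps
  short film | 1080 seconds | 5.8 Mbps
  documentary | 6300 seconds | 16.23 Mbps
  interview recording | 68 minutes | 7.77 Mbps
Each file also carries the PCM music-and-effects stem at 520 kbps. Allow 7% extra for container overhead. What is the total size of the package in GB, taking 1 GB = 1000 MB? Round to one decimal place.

Audio: 520 kbps = 0.520 Mbps.
lecture capture: 3.860 Mbps × 4380 s × 1.07 = 18090.3 Mb
short film: 6.320 Mbps × 1080 s × 1.07 = 7303.4 Mb
documentary: 16.750 Mbps × 6300 s × 1.07 = 112911.8 Mb
interview recording: 8.290 Mbps × 4080 s × 1.07 = 36190.8 Mb
Total: 174496.2 Mb = 21812.0 MB.
= 21.81 GB.

21.8 GB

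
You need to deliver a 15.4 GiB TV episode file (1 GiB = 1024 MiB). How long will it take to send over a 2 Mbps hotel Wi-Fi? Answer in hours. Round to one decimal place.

18.4 hours

File: 15.4 GiB = 132285.0 Mb.
At 2 Mbps: 132285.0 / 2 = 66142.5 s ≈ 18.4 hours.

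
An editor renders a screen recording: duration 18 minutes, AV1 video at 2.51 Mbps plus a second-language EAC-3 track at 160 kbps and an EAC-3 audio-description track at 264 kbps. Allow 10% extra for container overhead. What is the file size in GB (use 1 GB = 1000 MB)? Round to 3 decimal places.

18 min = 1080 s
Audio total: 160 + 264 = 424 kbps = 0.424 Mbps.
Total bitrate: 2.51 + 0.424 = 2.934 Mbps.
Stream data: 2.934 Mbps × 1080 s = 3168.7 Mb.
With 10% container overhead: ×1.10.
3,486 Mb ÷ 8 = 435.7 MB → 0.4357 GB.

0.436 GB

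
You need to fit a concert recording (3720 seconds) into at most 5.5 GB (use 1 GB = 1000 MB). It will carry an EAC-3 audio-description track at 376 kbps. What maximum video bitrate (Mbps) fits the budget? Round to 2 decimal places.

11.45 Mbps

Budget: 5.5 GB = 44000.0 Mb.
Total bitrate budget: 44000.0 Mb / 3720 s = 11.828 Mbps.
Audio: 376 kbps = 0.376 Mbps.
Video: 11.828 − 0.376 = 11.452 Mbps.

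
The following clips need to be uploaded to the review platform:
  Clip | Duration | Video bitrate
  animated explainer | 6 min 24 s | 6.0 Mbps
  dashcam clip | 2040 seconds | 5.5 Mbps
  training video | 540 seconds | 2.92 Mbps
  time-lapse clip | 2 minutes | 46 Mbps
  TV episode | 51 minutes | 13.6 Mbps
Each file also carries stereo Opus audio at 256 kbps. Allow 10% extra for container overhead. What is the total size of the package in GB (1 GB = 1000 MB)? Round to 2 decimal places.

Audio: 256 kbps = 0.256 Mbps.
animated explainer: 6.256 Mbps × 384 s × 1.10 = 2642.5 Mb
dashcam clip: 5.756 Mbps × 2040 s × 1.10 = 12916.5 Mb
training video: 3.176 Mbps × 540 s × 1.10 = 1886.5 Mb
time-lapse clip: 46.256 Mbps × 120 s × 1.10 = 6105.8 Mb
TV episode: 13.856 Mbps × 3060 s × 1.10 = 46639.3 Mb
Total: 70190.6 Mb = 8773.8 MB.
= 8.774 GB.

8.77 GB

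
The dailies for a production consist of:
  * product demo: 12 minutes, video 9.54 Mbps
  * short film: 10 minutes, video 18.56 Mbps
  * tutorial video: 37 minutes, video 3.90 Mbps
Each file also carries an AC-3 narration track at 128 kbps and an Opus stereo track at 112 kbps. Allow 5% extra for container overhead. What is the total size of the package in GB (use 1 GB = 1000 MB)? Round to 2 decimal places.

Audio total: 128 + 112 = 240 kbps = 0.240 Mbps.
product demo: 9.780 Mbps × 720 s × 1.05 = 7393.7 Mb
short film: 18.800 Mbps × 600 s × 1.05 = 11844.0 Mb
tutorial video: 4.140 Mbps × 2220 s × 1.05 = 9650.3 Mb
Total: 28888.0 Mb = 3611.0 MB.
= 3.611 GB.

3.61 GB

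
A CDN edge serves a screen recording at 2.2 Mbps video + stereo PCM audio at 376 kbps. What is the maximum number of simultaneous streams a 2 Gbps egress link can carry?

776

Audio: 376 kbps = 0.376 Mbps.
Per-viewer media rate: 2.576 Mbps.
2 Gbps = 2,000 Mbps; 2,000 / 2.576 = 776.40 → 776 viewers.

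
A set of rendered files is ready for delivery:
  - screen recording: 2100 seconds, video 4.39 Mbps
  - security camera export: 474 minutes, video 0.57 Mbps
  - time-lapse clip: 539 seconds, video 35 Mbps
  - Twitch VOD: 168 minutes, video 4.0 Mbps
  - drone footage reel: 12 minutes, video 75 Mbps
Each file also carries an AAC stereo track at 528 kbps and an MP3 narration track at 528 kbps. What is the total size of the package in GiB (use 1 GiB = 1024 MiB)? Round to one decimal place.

Audio total: 528 + 528 = 1056 kbps = 1.056 Mbps.
screen recording: 5.446 Mbps × 2100 s = 11436.6 Mb
security camera export: 1.626 Mbps × 28440 s = 46243.4 Mb
time-lapse clip: 36.056 Mbps × 539 s = 19434.2 Mb
Twitch VOD: 5.056 Mbps × 10080 s = 50964.5 Mb
drone footage reel: 76.056 Mbps × 720 s = 54760.3 Mb
Total: 182839.0 Mb = 22854.9 MB.
= 21.29 GiB.

21.3 GiB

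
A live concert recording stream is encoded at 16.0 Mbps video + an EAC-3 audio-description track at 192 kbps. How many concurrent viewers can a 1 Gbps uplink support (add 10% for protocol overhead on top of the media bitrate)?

56

Audio: 192 kbps = 0.192 Mbps.
Per-viewer media rate: 16.192 Mbps.
On the wire with 10% overhead: 17.811 Mbps.
1 Gbps = 1,000 Mbps; 1,000 / 17.811 = 56.14 → 56 viewers.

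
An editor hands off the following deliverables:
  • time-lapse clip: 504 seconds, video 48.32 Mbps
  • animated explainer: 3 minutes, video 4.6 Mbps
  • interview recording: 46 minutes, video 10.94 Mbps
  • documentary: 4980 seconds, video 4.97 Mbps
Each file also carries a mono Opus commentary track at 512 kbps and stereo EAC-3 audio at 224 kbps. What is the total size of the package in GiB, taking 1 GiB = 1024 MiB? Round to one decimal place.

10.0 GiB

Audio total: 512 + 224 = 736 kbps = 0.736 Mbps.
time-lapse clip: 49.056 Mbps × 504 s = 24724.2 Mb
animated explainer: 5.336 Mbps × 180 s = 960.5 Mb
interview recording: 11.676 Mbps × 2760 s = 32225.8 Mb
documentary: 5.706 Mbps × 4980 s = 28415.9 Mb
Total: 86326.3 Mb = 10790.8 MB.
= 10.05 GiB.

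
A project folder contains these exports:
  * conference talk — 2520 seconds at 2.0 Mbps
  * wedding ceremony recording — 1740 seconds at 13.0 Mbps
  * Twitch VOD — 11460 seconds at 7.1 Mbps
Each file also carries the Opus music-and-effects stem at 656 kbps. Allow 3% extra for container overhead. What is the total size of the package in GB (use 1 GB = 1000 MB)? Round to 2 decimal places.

15.36 GB

Audio: 656 kbps = 0.656 Mbps.
conference talk: 2.656 Mbps × 2520 s × 1.03 = 6893.9 Mb
wedding ceremony recording: 13.656 Mbps × 1740 s × 1.03 = 24474.3 Mb
Twitch VOD: 7.756 Mbps × 11460 s × 1.03 = 91550.3 Mb
Total: 122918.5 Mb = 15364.8 MB.
= 15.36 GB.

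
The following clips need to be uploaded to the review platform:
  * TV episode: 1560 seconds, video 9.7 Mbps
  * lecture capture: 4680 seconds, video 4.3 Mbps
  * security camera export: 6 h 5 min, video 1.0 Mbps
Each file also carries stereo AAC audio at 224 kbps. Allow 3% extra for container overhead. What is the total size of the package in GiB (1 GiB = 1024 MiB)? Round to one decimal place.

Audio: 224 kbps = 0.224 Mbps.
TV episode: 9.924 Mbps × 1560 s × 1.03 = 15945.9 Mb
lecture capture: 4.524 Mbps × 4680 s × 1.03 = 21807.5 Mb
security camera export: 1.224 Mbps × 21900 s × 1.03 = 27609.8 Mb
Total: 65363.1 Mb = 8170.4 MB.
= 7.609 GiB.

7.6 GiB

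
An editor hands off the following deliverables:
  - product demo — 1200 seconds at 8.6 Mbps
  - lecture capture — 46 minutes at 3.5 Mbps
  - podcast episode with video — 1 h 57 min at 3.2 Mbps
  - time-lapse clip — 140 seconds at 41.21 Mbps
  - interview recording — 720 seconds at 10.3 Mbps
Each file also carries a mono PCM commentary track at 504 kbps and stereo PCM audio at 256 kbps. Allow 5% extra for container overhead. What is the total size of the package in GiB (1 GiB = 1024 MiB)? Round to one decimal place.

Audio total: 504 + 256 = 760 kbps = 0.760 Mbps.
product demo: 9.360 Mbps × 1200 s × 1.05 = 11793.6 Mb
lecture capture: 4.260 Mbps × 2760 s × 1.05 = 12345.5 Mb
podcast episode with video: 3.960 Mbps × 7020 s × 1.05 = 29189.2 Mb
time-lapse clip: 41.970 Mbps × 140 s × 1.05 = 6169.6 Mb
interview recording: 11.060 Mbps × 720 s × 1.05 = 8361.4 Mb
Total: 67859.2 Mb = 8482.4 MB.
= 7.900 GiB.

7.9 GiB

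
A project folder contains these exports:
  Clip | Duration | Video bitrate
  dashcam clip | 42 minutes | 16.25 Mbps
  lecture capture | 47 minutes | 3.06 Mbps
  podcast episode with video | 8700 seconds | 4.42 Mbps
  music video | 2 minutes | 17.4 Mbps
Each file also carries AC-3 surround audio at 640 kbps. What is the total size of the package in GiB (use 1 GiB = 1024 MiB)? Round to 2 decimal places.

Audio: 640 kbps = 0.640 Mbps.
dashcam clip: 16.890 Mbps × 2520 s = 42562.8 Mb
lecture capture: 3.700 Mbps × 2820 s = 10434.0 Mb
podcast episode with video: 5.060 Mbps × 8700 s = 44022.0 Mb
music video: 18.040 Mbps × 120 s = 2164.8 Mb
Total: 99183.6 Mb = 12398.0 MB.
= 11.55 GiB.

11.55 GiB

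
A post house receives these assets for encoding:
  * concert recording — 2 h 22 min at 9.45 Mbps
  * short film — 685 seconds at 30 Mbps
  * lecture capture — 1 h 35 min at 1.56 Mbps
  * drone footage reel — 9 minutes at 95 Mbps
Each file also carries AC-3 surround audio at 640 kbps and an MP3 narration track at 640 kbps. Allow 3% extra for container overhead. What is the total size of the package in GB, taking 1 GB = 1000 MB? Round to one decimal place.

Audio total: 640 + 640 = 1280 kbps = 1.280 Mbps.
concert recording: 10.730 Mbps × 8520 s × 1.03 = 94162.2 Mb
short film: 31.280 Mbps × 685 s × 1.03 = 22069.6 Mb
lecture capture: 2.840 Mbps × 5700 s × 1.03 = 16673.6 Mb
drone footage reel: 96.280 Mbps × 540 s × 1.03 = 53550.9 Mb
Total: 186456.4 Mb = 23307.0 MB.
= 23.31 GB.

23.3 GB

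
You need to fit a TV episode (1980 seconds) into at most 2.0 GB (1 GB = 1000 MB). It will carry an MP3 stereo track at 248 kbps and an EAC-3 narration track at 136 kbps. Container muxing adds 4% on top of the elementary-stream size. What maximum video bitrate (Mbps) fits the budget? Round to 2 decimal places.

Budget: 2.0 GB = 16000.0 Mb.
Stream payload after overhead: 16000.0 / 1.04 = 15384.6 Mb.
Total bitrate budget: 15384.6 Mb / 1980 s = 7.770 Mbps.
Audio total: 248 + 136 = 384 kbps = 0.384 Mbps.
Video: 7.770 − 0.384 = 7.386 Mbps.

7.39 Mbps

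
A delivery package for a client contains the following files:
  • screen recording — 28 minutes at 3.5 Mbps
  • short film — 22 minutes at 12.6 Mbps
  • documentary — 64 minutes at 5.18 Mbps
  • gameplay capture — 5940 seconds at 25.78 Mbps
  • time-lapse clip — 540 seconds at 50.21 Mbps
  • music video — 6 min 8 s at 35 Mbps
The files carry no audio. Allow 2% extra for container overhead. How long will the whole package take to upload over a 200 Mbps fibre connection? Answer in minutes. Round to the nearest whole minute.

screen recording: 3.500 Mbps × 1680 s × 1.02 = 5997.6 Mb
short film: 12.600 Mbps × 1320 s × 1.02 = 16964.6 Mb
documentary: 5.180 Mbps × 3840 s × 1.02 = 20289.0 Mb
gameplay capture: 25.780 Mbps × 5940 s × 1.02 = 156195.9 Mb
time-lapse clip: 50.210 Mbps × 540 s × 1.02 = 27655.7 Mb
music video: 35.000 Mbps × 368 s × 1.02 = 13137.6 Mb
Total: 240240.4 Mb = 30030.0 MB.
At 200 Mbps: 240240.4 / 200 = 1201 s ≈ 20 minutes.

20 minutes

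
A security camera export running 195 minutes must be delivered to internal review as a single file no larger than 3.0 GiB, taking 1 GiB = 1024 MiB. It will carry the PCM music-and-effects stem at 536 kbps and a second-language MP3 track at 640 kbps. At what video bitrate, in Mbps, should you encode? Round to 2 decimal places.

Budget: 3.0 GiB = 25769.8 Mb.
195 min = 11700 s
Total bitrate budget: 25769.8 Mb / 11700 s = 2.203 Mbps.
Audio total: 536 + 640 = 1176 kbps = 1.176 Mbps.
Video: 2.203 − 1.176 = 1.027 Mbps.

1.03 Mbps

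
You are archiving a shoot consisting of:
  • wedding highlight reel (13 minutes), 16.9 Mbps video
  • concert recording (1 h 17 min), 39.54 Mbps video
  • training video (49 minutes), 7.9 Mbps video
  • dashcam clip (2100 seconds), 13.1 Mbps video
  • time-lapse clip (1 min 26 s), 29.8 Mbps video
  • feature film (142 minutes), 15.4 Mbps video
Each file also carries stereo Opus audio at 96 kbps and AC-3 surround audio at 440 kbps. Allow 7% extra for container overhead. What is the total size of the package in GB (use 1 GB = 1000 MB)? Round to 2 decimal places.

Audio total: 96 + 440 = 536 kbps = 0.536 Mbps.
wedding highlight reel: 17.436 Mbps × 780 s × 1.07 = 14552.1 Mb
concert recording: 40.076 Mbps × 4620 s × 1.07 = 198111.7 Mb
training video: 8.436 Mbps × 2940 s × 1.07 = 26538.0 Mb
dashcam clip: 13.636 Mbps × 2100 s × 1.07 = 30640.1 Mb
time-lapse clip: 30.336 Mbps × 86 s × 1.07 = 2791.5 Mb
feature film: 15.936 Mbps × 8520 s × 1.07 = 145279.0 Mb
Total: 417912.3 Mb = 52239.0 MB.
= 52.24 GB.

52.24 GB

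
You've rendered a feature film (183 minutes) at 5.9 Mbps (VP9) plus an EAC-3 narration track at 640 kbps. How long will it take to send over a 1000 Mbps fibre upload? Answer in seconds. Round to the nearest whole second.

72 seconds

183 min = 10980 s
Audio: 640 kbps = 0.640 Mbps.
Total bitrate: 6.540 Mbps.
File: 6.540 Mbps × 10980 s = 71809.2 Mb.
At 1000 Mbps: 71809.2 / 1000 = 71.8 s ≈ 71.8 seconds.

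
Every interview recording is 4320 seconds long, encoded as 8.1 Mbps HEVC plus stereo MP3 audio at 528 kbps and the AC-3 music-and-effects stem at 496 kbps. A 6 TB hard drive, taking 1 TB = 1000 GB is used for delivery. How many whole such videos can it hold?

Audio total: 528 + 496 = 1024 kbps = 1.024 Mbps.
Total bitrate: 9.124 Mbps.
Per item: 9.124 Mbps × 4320 s = 39,416 Mb = 4,927 MB.
Capacity: 6 TB = 48,000,000 Mb; 1217.79 items → 1217 complete.

1217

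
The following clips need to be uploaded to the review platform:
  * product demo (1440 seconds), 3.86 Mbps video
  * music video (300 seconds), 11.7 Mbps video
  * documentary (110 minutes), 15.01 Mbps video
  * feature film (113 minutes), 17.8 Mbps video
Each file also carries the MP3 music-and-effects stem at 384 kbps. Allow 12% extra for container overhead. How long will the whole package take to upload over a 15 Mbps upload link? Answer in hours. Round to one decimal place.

Audio: 384 kbps = 0.384 Mbps.
product demo: 4.244 Mbps × 1440 s × 1.12 = 6844.7 Mb
music video: 12.084 Mbps × 300 s × 1.12 = 4060.2 Mb
documentary: 15.394 Mbps × 6600 s × 1.12 = 113792.4 Mb
feature film: 18.184 Mbps × 6780 s × 1.12 = 138082.0 Mb
Total: 262779.4 Mb = 32847.4 MB.
At 15 Mbps: 262779.4 / 15 = 17519 s ≈ 4.87 hours.

4.9 hours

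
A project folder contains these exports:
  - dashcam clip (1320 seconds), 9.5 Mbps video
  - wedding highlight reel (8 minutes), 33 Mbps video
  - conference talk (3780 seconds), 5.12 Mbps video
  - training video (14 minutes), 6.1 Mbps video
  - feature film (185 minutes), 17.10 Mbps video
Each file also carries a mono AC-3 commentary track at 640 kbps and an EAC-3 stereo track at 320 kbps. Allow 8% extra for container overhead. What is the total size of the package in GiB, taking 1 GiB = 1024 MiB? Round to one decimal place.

32.6 GiB

Audio total: 640 + 320 = 960 kbps = 0.960 Mbps.
dashcam clip: 10.460 Mbps × 1320 s × 1.08 = 14911.8 Mb
wedding highlight reel: 33.960 Mbps × 480 s × 1.08 = 17604.9 Mb
conference talk: 6.080 Mbps × 3780 s × 1.08 = 24821.0 Mb
training video: 7.060 Mbps × 840 s × 1.08 = 6404.8 Mb
feature film: 18.060 Mbps × 11100 s × 1.08 = 216503.3 Mb
Total: 280245.7 Mb = 35030.7 MB.
= 32.62 GiB.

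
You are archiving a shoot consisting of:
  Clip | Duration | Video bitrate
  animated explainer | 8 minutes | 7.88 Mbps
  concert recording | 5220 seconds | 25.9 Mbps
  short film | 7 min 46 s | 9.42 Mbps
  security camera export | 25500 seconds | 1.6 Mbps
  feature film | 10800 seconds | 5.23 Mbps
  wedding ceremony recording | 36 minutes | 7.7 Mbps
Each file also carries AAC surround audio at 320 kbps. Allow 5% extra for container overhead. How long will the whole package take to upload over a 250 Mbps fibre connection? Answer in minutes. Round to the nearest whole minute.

Audio: 320 kbps = 0.320 Mbps.
animated explainer: 8.200 Mbps × 480 s × 1.05 = 4132.8 Mb
concert recording: 26.220 Mbps × 5220 s × 1.05 = 143711.8 Mb
short film: 9.740 Mbps × 466 s × 1.05 = 4765.8 Mb
security camera export: 1.920 Mbps × 25500 s × 1.05 = 51408.0 Mb
feature film: 5.550 Mbps × 10800 s × 1.05 = 62937.0 Mb
wedding ceremony recording: 8.020 Mbps × 2160 s × 1.05 = 18189.4 Mb
Total: 285144.8 Mb = 35643.1 MB.
At 250 Mbps: 285144.8 / 250 = 1141 s ≈ 19 minutes.

19 minutes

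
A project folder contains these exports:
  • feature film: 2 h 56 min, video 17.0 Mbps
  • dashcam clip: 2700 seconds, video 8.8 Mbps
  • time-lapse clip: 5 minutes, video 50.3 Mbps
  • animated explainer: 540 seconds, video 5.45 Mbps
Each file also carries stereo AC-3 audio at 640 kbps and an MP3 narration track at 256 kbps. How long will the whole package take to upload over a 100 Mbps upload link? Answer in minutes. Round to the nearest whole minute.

39 minutes

Audio total: 640 + 256 = 896 kbps = 0.896 Mbps.
feature film: 17.896 Mbps × 10560 s = 188981.8 Mb
dashcam clip: 9.696 Mbps × 2700 s = 26179.2 Mb
time-lapse clip: 51.196 Mbps × 300 s = 15358.8 Mb
animated explainer: 6.346 Mbps × 540 s = 3426.8 Mb
Total: 233946.6 Mb = 29243.3 MB.
At 100 Mbps: 233946.6 / 100 = 2339 s ≈ 39 minutes.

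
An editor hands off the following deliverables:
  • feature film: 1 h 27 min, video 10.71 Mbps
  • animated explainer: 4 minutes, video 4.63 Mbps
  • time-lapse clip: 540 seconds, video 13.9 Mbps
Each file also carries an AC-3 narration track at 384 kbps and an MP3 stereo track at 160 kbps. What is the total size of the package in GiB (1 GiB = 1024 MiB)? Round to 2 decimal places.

7.89 GiB

Audio total: 384 + 160 = 544 kbps = 0.544 Mbps.
feature film: 11.254 Mbps × 5220 s = 58745.9 Mb
animated explainer: 5.174 Mbps × 240 s = 1241.8 Mb
time-lapse clip: 14.444 Mbps × 540 s = 7799.8 Mb
Total: 67787.4 Mb = 8473.4 MB.
= 7.891 GiB.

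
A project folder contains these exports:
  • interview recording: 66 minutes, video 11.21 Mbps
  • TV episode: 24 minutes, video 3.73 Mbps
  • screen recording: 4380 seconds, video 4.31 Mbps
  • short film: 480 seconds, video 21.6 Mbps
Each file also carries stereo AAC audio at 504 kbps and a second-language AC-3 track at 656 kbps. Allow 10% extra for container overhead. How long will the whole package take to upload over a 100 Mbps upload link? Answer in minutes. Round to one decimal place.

Audio total: 504 + 656 = 1160 kbps = 1.160 Mbps.
interview recording: 12.370 Mbps × 3960 s × 1.10 = 53883.7 Mb
TV episode: 4.890 Mbps × 1440 s × 1.10 = 7745.8 Mb
screen recording: 5.470 Mbps × 4380 s × 1.10 = 26354.5 Mb
short film: 22.760 Mbps × 480 s × 1.10 = 12017.3 Mb
Total: 100001.2 Mb = 12500.2 MB.
At 100 Mbps: 100001.2 / 100 = 1000 s ≈ 16.7 minutes.

16.7 minutes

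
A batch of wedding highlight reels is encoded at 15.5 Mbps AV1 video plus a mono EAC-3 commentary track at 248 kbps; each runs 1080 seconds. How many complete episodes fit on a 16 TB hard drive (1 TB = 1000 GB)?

Audio: 248 kbps = 0.248 Mbps.
Total bitrate: 15.748 Mbps.
Per item: 15.748 Mbps × 1080 s = 17,008 Mb = 2,126 MB.
Capacity: 16 TB = 128,000,000 Mb; 7525.94 items → 7525 complete.

7525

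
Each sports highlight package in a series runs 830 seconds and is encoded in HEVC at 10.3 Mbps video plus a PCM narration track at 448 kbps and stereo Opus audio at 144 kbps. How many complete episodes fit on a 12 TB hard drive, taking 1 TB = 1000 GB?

10619

Audio total: 448 + 144 = 592 kbps = 0.592 Mbps.
Total bitrate: 10.892 Mbps.
Per item: 10.892 Mbps × 830 s = 9,040 Mb = 1,130 MB.
Capacity: 12 TB = 96,000,000 Mb; 10619.05 items → 10619 complete.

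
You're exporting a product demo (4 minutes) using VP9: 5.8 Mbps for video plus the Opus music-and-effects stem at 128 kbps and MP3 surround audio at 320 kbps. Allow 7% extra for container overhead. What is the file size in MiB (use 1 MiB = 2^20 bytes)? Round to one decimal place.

4 min = 240 s
Audio total: 128 + 320 = 448 kbps = 0.448 Mbps.
Total bitrate: 5.8 + 0.448 = 6.248 Mbps.
Stream data: 6.248 Mbps × 240 s = 1499.5 Mb.
With 7% container overhead: ×1.07.
1,604 Mb = 200,560,800 bytes ÷ 1,048,576 = 191.3 MiB.

191.3 MiB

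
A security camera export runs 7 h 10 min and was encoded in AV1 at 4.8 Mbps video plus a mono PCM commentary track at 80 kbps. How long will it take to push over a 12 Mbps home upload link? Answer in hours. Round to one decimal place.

2.9 hours

7 h 10 min = 430 min = 25800 s
Audio: 80 kbps = 0.080 Mbps.
Total bitrate: 4.880 Mbps.
File: 4.880 Mbps × 25800 s = 125904.0 Mb.
At 12 Mbps: 125904.0 / 12 = 10492.0 s ≈ 2.91 hours.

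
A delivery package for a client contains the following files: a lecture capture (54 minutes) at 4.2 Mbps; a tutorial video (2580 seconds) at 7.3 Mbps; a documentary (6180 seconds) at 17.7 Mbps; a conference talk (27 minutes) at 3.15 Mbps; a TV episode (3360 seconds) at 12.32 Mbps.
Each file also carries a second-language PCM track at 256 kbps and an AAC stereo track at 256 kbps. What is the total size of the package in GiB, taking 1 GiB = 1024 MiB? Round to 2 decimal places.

Audio total: 256 + 256 = 512 kbps = 0.512 Mbps.
lecture capture: 4.712 Mbps × 3240 s = 15266.9 Mb
tutorial video: 7.812 Mbps × 2580 s = 20155.0 Mb
documentary: 18.212 Mbps × 6180 s = 112550.2 Mb
conference talk: 3.662 Mbps × 1620 s = 5932.4 Mb
TV episode: 12.832 Mbps × 3360 s = 43115.5 Mb
Total: 197020.0 Mb = 24627.5 MB.
= 22.94 GiB.

22.94 GiB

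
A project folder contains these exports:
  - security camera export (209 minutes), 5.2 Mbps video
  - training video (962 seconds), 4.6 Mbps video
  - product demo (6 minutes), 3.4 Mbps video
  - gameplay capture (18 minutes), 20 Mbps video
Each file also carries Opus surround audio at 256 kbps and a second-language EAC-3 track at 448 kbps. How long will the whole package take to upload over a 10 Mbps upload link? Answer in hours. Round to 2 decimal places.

Audio total: 256 + 448 = 704 kbps = 0.704 Mbps.
security camera export: 5.904 Mbps × 12540 s = 74036.2 Mb
training video: 5.304 Mbps × 962 s = 5102.4 Mb
product demo: 4.104 Mbps × 360 s = 1477.4 Mb
gameplay capture: 20.704 Mbps × 1080 s = 22360.3 Mb
Total: 102976.4 Mb = 12872.0 MB.
At 10 Mbps: 102976.4 / 10 = 10298 s ≈ 2.86 hours.

2.86 hours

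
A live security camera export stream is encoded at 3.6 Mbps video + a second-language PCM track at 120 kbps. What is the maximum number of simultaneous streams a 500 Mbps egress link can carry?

Audio: 120 kbps = 0.120 Mbps.
Per-viewer media rate: 3.720 Mbps.
500 Mbps = 500.0 Mbps; 500.0 / 3.720 = 134.41 → 134 viewers.

134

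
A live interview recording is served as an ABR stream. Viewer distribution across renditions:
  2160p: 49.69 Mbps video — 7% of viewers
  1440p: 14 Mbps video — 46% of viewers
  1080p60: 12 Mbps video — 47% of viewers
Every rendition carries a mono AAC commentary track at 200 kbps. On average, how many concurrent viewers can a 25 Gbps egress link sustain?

Audio: 200 kbps = 0.200 Mbps.
Average per-viewer bitrate: 0.07×49.890 + 0.46×14.200 + 0.47×12.200 = 15.758 Mbps.
25 Gbps = 25,000 Mbps; 25,000 / 15.758 = 1586.47 → 1586.

1586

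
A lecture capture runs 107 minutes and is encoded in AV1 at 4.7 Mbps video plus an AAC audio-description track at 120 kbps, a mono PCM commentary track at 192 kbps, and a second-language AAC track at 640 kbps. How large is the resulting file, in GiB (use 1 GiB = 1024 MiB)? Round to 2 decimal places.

4.22 GiB

107 min = 6420 s
Audio total: 120 + 192 + 640 = 952 kbps = 0.952 Mbps.
Total bitrate: 4.7 + 0.952 = 5.652 Mbps.
Stream data: 5.652 Mbps × 6420 s = 36285.8 Mb.
36,286 Mb = 4,535,730,000 bytes ÷ 1,073,741,824 = 4.224 GiB.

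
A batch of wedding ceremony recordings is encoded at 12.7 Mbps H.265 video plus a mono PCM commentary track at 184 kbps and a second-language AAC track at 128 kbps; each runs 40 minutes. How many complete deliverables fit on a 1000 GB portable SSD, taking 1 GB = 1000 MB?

256

40 min = 2400 s
Audio total: 184 + 128 = 312 kbps = 0.312 Mbps.
Total bitrate: 13.012 Mbps.
Per item: 13.012 Mbps × 2400 s = 31,229 Mb = 3,904 MB.
Capacity: 1000 GB = 8,000,000 Mb; 256.17 items → 256 complete.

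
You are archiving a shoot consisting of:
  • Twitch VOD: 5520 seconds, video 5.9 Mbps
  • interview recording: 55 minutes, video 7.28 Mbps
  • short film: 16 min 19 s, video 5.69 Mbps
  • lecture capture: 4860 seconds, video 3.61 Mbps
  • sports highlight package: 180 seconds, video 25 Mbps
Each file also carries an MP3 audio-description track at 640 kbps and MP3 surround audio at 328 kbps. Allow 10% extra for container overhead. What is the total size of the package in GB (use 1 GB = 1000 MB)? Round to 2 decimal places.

Audio total: 640 + 328 = 968 kbps = 0.968 Mbps.
Twitch VOD: 6.868 Mbps × 5520 s × 1.10 = 41702.5 Mb
interview recording: 8.248 Mbps × 3300 s × 1.10 = 29940.2 Mb
short film: 6.658 Mbps × 979 s × 1.10 = 7170.0 Mb
lecture capture: 4.578 Mbps × 4860 s × 1.10 = 24474.0 Mb
sports highlight package: 25.968 Mbps × 180 s × 1.10 = 5141.7 Mb
Total: 108428.4 Mb = 13553.5 MB.
= 13.55 GB.

13.55 GB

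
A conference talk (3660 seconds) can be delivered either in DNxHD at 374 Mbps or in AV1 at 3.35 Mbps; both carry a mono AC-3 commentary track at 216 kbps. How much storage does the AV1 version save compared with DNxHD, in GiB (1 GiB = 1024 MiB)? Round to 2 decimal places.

157.93 GiB

Audio: 216 kbps = 0.216 Mbps.
DNxHD: 374.216 Mbps × 3660 s = 1369630.6 Mb = 159.446 GiB.
AV1: 3.566 Mbps × 3660 s = 13051.6 Mb = 1.519 GiB.
Saving: 159.446 − 1.519 = 157.927 GiB.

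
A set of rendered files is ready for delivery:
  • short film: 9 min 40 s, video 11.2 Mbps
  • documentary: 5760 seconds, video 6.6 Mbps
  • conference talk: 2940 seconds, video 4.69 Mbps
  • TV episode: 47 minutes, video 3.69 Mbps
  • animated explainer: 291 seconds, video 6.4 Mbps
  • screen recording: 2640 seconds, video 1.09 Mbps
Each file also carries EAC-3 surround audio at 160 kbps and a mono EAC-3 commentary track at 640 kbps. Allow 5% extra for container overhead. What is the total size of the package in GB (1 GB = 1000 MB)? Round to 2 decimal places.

Audio total: 160 + 640 = 800 kbps = 0.800 Mbps.
short film: 12.000 Mbps × 580 s × 1.05 = 7308.0 Mb
documentary: 7.400 Mbps × 5760 s × 1.05 = 44755.2 Mb
conference talk: 5.490 Mbps × 2940 s × 1.05 = 16947.6 Mb
TV episode: 4.490 Mbps × 2820 s × 1.05 = 13294.9 Mb
animated explainer: 7.200 Mbps × 291 s × 1.05 = 2200.0 Mb
screen recording: 1.890 Mbps × 2640 s × 1.05 = 5239.1 Mb
Total: 89744.8 Mb = 11218.1 MB.
= 11.22 GB.

11.22 GB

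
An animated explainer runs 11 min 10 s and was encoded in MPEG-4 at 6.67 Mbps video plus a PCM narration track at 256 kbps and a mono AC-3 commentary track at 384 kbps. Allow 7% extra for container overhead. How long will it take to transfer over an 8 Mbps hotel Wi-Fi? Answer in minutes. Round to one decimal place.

11 min 10 s = 670 s
Audio total: 256 + 384 = 640 kbps = 0.640 Mbps.
Total bitrate: 7.310 Mbps.
File: 7.310 Mbps × 670 s = 4897.7 Mb.
With 7% container overhead: ×1.07. → 5240.5 Mb.
At 8 Mbps: 5240.5 / 8 = 655.1 s ≈ 10.9 minutes.

10.9 minutes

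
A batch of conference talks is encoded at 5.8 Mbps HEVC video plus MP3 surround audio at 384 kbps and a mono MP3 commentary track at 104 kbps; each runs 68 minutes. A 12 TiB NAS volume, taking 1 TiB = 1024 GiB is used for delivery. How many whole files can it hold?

68 min = 4080 s
Audio total: 384 + 104 = 488 kbps = 0.488 Mbps.
Total bitrate: 6.288 Mbps.
Per item: 6.288 Mbps × 4080 s = 25,655 Mb = 3,207 MB.
Capacity: 12 TiB = 105,553,116 Mb; 4114.32 items → 4114 complete.

4114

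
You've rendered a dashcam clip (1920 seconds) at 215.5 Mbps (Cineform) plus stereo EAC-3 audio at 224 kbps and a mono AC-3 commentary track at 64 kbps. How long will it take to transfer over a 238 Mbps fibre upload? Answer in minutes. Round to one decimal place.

Audio total: 224 + 64 = 288 kbps = 0.288 Mbps.
Total bitrate: 215.788 Mbps.
File: 215.788 Mbps × 1920 s = 414313.0 Mb.
At 238 Mbps: 414313.0 / 238 = 1740.8 s ≈ 29 minutes.

29.0 minutes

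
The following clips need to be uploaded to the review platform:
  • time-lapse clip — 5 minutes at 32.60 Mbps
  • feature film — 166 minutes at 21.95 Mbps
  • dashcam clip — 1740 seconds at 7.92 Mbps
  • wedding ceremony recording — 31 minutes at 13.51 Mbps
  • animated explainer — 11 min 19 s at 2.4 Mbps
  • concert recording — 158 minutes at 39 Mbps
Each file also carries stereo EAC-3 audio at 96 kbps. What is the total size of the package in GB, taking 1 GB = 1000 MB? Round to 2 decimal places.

80.12 GB

Audio: 96 kbps = 0.096 Mbps.
time-lapse clip: 32.696 Mbps × 300 s = 9808.8 Mb
feature film: 22.046 Mbps × 9960 s = 219578.2 Mb
dashcam clip: 8.016 Mbps × 1740 s = 13947.8 Mb
wedding ceremony recording: 13.606 Mbps × 1860 s = 25307.2 Mb
animated explainer: 2.496 Mbps × 679 s = 1694.8 Mb
concert recording: 39.096 Mbps × 9480 s = 370630.1 Mb
Total: 640966.8 Mb = 80120.9 MB.
= 80.12 GB.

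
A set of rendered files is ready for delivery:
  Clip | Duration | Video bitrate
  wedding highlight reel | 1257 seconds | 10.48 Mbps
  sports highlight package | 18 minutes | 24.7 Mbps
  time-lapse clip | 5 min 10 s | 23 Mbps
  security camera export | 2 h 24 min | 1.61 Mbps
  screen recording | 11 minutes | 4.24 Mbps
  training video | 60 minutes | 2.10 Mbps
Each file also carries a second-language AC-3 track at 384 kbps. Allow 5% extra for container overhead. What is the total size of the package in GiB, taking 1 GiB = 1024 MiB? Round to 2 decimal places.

Audio: 384 kbps = 0.384 Mbps.
wedding highlight reel: 10.864 Mbps × 1257 s × 1.05 = 14338.9 Mb
sports highlight package: 25.084 Mbps × 1080 s × 1.05 = 28445.3 Mb
time-lapse clip: 23.384 Mbps × 310 s × 1.05 = 7611.5 Mb
security camera export: 1.994 Mbps × 8640 s × 1.05 = 18089.6 Mb
screen recording: 4.624 Mbps × 660 s × 1.05 = 3204.4 Mb
training video: 2.484 Mbps × 3600 s × 1.05 = 9389.5 Mb
Total: 81079.1 Mb = 10134.9 MB.
= 9.439 GiB.

9.44 GiB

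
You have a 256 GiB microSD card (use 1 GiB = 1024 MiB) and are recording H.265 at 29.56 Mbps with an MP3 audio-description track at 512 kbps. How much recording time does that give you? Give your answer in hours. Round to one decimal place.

Audio: 512 kbps = 0.512 Mbps.
Total bitrate: 29.56 + 0.512 = 30.072 Mbps.
Capacity: 256 GiB = 2,199,023 Mb.
Recording time: 2,199,023 / 30.072 = 73,125 s ≈ 20.3 hours.

20.3 hours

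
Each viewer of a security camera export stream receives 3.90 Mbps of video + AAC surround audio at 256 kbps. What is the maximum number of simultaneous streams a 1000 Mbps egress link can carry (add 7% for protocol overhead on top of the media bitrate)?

224

Audio: 256 kbps = 0.256 Mbps.
Per-viewer media rate: 4.156 Mbps.
On the wire with 7% overhead: 4.447 Mbps.
1000 Mbps = 1,000 Mbps; 1,000 / 4.447 = 224.87 → 224 viewers.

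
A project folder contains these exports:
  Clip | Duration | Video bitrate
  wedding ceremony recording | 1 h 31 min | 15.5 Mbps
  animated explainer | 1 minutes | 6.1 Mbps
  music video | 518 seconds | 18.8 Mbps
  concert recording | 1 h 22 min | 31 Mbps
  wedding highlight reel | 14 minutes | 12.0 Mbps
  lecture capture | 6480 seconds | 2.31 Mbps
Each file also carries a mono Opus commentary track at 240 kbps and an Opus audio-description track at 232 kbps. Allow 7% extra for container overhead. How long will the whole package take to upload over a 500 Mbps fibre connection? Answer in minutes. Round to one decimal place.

10.0 minutes

Audio total: 240 + 232 = 472 kbps = 0.472 Mbps.
wedding ceremony recording: 15.972 Mbps × 5460 s × 1.07 = 93311.6 Mb
animated explainer: 6.572 Mbps × 60 s × 1.07 = 421.9 Mb
music video: 19.272 Mbps × 518 s × 1.07 = 10681.7 Mb
concert recording: 31.472 Mbps × 4920 s × 1.07 = 165681.2 Mb
wedding highlight reel: 12.472 Mbps × 840 s × 1.07 = 11209.8 Mb
lecture capture: 2.782 Mbps × 6480 s × 1.07 = 19289.3 Mb
Total: 300595.5 Mb = 37574.4 MB.
At 500 Mbps: 300595.5 / 500 = 601 s ≈ 10 minutes.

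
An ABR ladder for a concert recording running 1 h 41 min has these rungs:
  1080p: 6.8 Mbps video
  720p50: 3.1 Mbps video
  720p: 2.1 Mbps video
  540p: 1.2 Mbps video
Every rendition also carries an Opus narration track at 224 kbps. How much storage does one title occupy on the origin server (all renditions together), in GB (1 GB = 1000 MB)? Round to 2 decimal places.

10.68 GB

1 h 41 min = 101 min = 6060 s
Audio: 224 kbps = 0.224 Mbps.
Sum of rendition bitrates: (6.8+0.224) + (3.1+0.224) + (2.1+0.224) + (1.2+0.224) = 14.096 Mbps.
× 6060 s = 85,422 Mb = 10,678 MB = 10.68 GB.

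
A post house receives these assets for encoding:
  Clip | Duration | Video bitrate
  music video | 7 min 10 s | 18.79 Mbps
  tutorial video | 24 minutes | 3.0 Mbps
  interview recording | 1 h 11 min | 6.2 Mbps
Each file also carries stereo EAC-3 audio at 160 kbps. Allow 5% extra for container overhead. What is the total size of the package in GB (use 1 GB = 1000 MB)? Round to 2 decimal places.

5.22 GB

Audio: 160 kbps = 0.160 Mbps.
music video: 18.950 Mbps × 430 s × 1.05 = 8555.9 Mb
tutorial video: 3.160 Mbps × 1440 s × 1.05 = 4777.9 Mb
interview recording: 6.360 Mbps × 4260 s × 1.05 = 28448.3 Mb
Total: 41782.1 Mb = 5222.8 MB.
= 5.223 GB.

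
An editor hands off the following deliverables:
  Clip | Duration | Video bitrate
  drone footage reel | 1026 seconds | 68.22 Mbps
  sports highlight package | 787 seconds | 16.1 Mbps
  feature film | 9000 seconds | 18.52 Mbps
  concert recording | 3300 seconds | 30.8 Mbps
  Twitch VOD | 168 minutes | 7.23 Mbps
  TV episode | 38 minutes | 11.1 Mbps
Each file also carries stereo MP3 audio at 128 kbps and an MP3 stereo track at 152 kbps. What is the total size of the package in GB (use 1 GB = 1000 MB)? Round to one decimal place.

57.1 GB

Audio total: 128 + 152 = 280 kbps = 0.280 Mbps.
drone footage reel: 68.500 Mbps × 1026 s = 70281.0 Mb
sports highlight package: 16.380 Mbps × 787 s = 12891.1 Mb
feature film: 18.800 Mbps × 9000 s = 169200.0 Mb
concert recording: 31.080 Mbps × 3300 s = 102564.0 Mb
Twitch VOD: 7.510 Mbps × 10080 s = 75700.8 Mb
TV episode: 11.380 Mbps × 2280 s = 25946.4 Mb
Total: 456583.3 Mb = 57072.9 MB.
= 57.07 GB.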